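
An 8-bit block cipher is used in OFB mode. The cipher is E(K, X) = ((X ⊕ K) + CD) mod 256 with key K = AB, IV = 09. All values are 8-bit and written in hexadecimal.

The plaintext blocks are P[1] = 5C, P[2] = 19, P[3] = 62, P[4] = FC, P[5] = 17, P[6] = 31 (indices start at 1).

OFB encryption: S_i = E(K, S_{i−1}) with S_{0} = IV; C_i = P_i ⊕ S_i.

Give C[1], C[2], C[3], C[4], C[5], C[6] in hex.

C[1] = 33, C[2] = 88, C[3] = 65, C[4] = 85, C[5] = 88, C[6] = 30

C[1]: S = E(K, 09) = 6F; 5C ⊕ 6F = 33.
C[2]: S = E(K, 6F) = 91; 19 ⊕ 91 = 88.
C[3]: S = E(K, 91) = 07; 62 ⊕ 07 = 65.
C[4]: S = E(K, 07) = 79; FC ⊕ 79 = 85.
C[5]: S = E(K, 79) = 9F; 17 ⊕ 9F = 88.
C[6]: S = E(K, 9F) = 01; 31 ⊕ 01 = 30.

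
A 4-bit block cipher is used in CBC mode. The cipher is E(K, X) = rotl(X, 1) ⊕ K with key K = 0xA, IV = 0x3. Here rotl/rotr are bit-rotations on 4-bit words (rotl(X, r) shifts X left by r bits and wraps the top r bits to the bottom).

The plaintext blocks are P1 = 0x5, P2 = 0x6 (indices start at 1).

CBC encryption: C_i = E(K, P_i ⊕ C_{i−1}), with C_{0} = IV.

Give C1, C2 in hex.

C1 = 0x6, C2 = 0xA

C1: P1 ⊕ 0x3 = 0x6; E(K, 0x6) = 0x6.
C2: P2 ⊕ 0x6 = 0x0; E(K, 0x0) = 0xA.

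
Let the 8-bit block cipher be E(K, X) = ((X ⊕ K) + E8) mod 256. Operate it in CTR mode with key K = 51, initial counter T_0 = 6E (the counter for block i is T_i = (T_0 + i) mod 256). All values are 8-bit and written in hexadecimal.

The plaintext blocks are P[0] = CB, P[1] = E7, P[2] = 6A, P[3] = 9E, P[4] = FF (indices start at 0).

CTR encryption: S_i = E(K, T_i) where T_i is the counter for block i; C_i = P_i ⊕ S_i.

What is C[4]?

C[0]: T = 6E, S = E(K, T) = 27; CB ⊕ 27 = EC.
C[1]: T = 6F, S = E(K, T) = 26; E7 ⊕ 26 = C1.
C[2]: T = 70, S = E(K, T) = 09; 6A ⊕ 09 = 63.
C[3]: T = 71, S = E(K, T) = 08; 9E ⊕ 08 = 96.
C[4]: T = 72, S = E(K, T) = 0B; FF ⊕ 0B = F4.

C[4] = F4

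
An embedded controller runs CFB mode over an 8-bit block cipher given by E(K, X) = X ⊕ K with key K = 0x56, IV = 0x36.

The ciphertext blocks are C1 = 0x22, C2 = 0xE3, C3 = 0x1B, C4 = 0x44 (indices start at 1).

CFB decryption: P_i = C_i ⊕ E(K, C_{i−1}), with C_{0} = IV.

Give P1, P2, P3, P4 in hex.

P1: E(K, 0x36) = 0x60; 0x22 ⊕ 0x60 = 0x42.
P2: E(K, 0x22) = 0x74; 0xE3 ⊕ 0x74 = 0x97.
P3: E(K, 0xE3) = 0xB5; 0x1B ⊕ 0xB5 = 0xAE.
P4: E(K, 0x1B) = 0x4D; 0x44 ⊕ 0x4D = 0x09.

P1 = 0x42, P2 = 0x97, P3 = 0xAE, P4 = 0x09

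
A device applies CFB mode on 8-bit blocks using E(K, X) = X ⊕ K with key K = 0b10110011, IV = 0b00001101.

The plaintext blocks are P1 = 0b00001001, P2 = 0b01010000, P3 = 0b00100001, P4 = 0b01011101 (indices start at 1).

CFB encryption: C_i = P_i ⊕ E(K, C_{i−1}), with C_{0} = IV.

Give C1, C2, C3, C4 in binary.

C1 = 0b10110111, C2 = 0b01010100, C3 = 0b11000110, C4 = 0b00101000

C1: E(K, 0b00001101) = 0b10111110; 0b00001001 ⊕ 0b10111110 = 0b10110111.
C2: E(K, 0b10110111) = 0b00000100; 0b01010000 ⊕ 0b00000100 = 0b01010100.
C3: E(K, 0b01010100) = 0b11100111; 0b00100001 ⊕ 0b11100111 = 0b11000110.
C4: E(K, 0b11000110) = 0b01110101; 0b01011101 ⊕ 0b01110101 = 0b00101000.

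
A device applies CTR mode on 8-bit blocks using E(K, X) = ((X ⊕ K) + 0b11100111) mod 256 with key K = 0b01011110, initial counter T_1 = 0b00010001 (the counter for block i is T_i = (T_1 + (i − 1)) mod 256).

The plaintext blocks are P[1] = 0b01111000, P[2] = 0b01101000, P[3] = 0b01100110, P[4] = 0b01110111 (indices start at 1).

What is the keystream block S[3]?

0b00110100

CTR encryption: S_i = E(K, T_i) where T_i is the counter for block i; C_i = P_i ⊕ S_i.
C[1]: T = 0b00010001, S = E(K, T) = 0b00110110; 0b01111000 ⊕ 0b00110110 = 0b01001110.
C[2]: T = 0b00010010, S = E(K, T) = 0b00110011; 0b01101000 ⊕ 0b00110011 = 0b01011011.
C[3]: T = 0b00010011, S = E(K, T) = 0b00110100; 0b01100110 ⊕ 0b00110100 = 0b01010010.
So S[3] = 0b00110100.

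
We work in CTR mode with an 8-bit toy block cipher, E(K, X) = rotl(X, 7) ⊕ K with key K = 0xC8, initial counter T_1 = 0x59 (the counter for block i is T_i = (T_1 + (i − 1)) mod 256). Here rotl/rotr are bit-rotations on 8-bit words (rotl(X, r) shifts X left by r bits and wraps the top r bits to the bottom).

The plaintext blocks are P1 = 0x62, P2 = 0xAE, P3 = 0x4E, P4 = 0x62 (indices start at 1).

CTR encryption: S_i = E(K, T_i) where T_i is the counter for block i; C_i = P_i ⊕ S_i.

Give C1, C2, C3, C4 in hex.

C1: T = 0x59, S = E(K, T) = 0x64; 0x62 ⊕ 0x64 = 0x06.
C2: T = 0x5A, S = E(K, T) = 0xE5; 0xAE ⊕ 0xE5 = 0x4B.
C3: T = 0x5B, S = E(K, T) = 0x65; 0x4E ⊕ 0x65 = 0x2B.
C4: T = 0x5C, S = E(K, T) = 0xE6; 0x62 ⊕ 0xE6 = 0x84.

C1 = 0x06, C2 = 0x4B, C3 = 0x2B, C4 = 0x84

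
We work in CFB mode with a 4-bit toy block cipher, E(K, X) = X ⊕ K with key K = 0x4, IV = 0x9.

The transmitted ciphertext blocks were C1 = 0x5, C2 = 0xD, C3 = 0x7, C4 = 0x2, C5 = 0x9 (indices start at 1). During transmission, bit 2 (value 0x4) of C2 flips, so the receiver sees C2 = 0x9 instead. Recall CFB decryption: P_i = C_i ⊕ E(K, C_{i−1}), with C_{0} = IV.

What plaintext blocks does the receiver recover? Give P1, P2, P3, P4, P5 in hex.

Only C2 changed, to 0x9. In CFB, a change in C_i flips the same bit in P_i and garbles P_{i+1}. Decrypting the received ciphertext:
P1: E(K, 0x9) = 0xD; 0x5 ⊕ 0xD = 0x8.
P2: E(K, 0x5) = 0x1; 0x9 ⊕ 0x1 = 0x8.
P3: E(K, 0x9) = 0xD; 0x7 ⊕ 0xD = 0xA.
P4: E(K, 0x7) = 0x3; 0x2 ⊕ 0x3 = 0x1.
P5: E(K, 0x2) = 0x6; 0x9 ⊕ 0x6 = 0xF.
Blocks that differ from the original plaintext: P2, P3.

P1 = 0x8, P2 = 0x8, P3 = 0xA, P4 = 0x1, P5 = 0xF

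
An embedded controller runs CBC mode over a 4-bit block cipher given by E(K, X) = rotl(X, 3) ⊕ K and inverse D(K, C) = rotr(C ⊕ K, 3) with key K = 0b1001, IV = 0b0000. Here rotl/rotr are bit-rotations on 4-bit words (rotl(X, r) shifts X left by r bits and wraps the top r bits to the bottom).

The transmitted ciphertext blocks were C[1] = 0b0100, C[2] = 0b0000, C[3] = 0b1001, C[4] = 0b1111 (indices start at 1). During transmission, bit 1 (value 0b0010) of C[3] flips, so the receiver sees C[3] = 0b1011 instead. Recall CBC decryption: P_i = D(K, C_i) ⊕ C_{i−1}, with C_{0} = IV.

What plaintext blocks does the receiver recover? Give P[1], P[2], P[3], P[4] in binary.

Only C[3] changed, to 0b1011. In CBC, a change in C_i garbles P_i and flips the same bit in P_{i+1}. Decrypting the received ciphertext:
P[1]: D(K, 0b0100) = 0b1011; 0b1011 ⊕ 0b0000 = 0b1011.
P[2]: D(K, 0b0000) = 0b0011; 0b0011 ⊕ 0b0100 = 0b0111.
P[3]: D(K, 0b1011) = 0b0100; 0b0100 ⊕ 0b0000 = 0b0100.
P[4]: D(K, 0b1111) = 0b1100; 0b1100 ⊕ 0b1011 = 0b0111.
Blocks that differ from the original plaintext: P[3], P[4].

P[1] = 0b1011, P[2] = 0b0111, P[3] = 0b0100, P[4] = 0b0111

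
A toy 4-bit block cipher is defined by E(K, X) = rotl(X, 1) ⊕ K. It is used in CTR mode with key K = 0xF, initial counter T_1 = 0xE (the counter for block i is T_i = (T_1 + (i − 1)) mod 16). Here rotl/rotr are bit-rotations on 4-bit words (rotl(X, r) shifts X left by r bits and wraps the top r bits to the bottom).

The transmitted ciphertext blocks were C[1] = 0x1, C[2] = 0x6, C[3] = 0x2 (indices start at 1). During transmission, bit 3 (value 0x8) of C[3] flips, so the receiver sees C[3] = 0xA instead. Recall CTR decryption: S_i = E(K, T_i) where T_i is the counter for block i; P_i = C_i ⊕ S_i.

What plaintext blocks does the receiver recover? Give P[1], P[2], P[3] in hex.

Only C[3] changed, to 0xA. In CTR, a change in C_i flips the same bit in P_i only; the keystream is unaffected. Decrypting the received ciphertext:
P[1]: T = 0xE, S = E(K, T) = 0x2; 0x1 ⊕ 0x2 = 0x3.
P[2]: T = 0xF, S = E(K, T) = 0x0; 0x6 ⊕ 0x0 = 0x6.
P[3]: T = 0x0, S = E(K, T) = 0xF; 0xA ⊕ 0xF = 0x5.
Blocks that differ from the original plaintext: P[3].

P[1] = 0x3, P[2] = 0x6, P[3] = 0x5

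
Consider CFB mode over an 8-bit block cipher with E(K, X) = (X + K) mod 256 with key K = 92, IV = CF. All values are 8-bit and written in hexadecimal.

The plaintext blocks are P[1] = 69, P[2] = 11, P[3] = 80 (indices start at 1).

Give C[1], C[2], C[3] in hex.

CFB encryption: C_i = P_i ⊕ E(K, C_{i−1}), with C_{0} = IV.
C[1]: E(K, CF) = 61; 69 ⊕ 61 = 08.
C[2]: E(K, 08) = 9A; 11 ⊕ 9A = 8B.
C[3]: E(K, 8B) = 1D; 80 ⊕ 1D = 9D.

C[1] = 08, C[2] = 8B, C[3] = 9D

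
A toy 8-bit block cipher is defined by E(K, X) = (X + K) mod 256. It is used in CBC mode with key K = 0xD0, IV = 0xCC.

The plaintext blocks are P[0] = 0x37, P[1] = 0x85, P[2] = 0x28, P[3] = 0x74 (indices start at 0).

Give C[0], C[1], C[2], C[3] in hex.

CBC encryption: C_i = E(K, P_i ⊕ C_{i−1}), with C_{−1} = IV.
C[0]: P[0] ⊕ 0xCC = 0xFB; E(K, 0xFB) = 0xCB.
C[1]: P[1] ⊕ 0xCB = 0x4E; E(K, 0x4E) = 0x1E.
C[2]: P[2] ⊕ 0x1E = 0x36; E(K, 0x36) = 0x06.
C[3]: P[3] ⊕ 0x06 = 0x72; E(K, 0x72) = 0x42.

C[0] = 0xCB, C[1] = 0x1E, C[2] = 0x06, C[3] = 0x42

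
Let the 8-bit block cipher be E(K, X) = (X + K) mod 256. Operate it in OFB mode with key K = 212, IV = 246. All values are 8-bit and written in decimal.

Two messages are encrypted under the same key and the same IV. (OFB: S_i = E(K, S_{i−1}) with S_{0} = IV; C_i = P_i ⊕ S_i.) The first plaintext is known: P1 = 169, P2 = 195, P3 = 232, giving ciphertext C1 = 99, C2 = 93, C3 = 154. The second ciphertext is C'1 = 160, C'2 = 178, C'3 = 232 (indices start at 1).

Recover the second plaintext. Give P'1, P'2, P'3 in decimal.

In OFB with a reused IV, both messages share the same keystream S_i, so C_i ⊕ C'_i = P_i ⊕ P'_i and thus P'_i = P_i ⊕ C_i ⊕ C'_i.
P'1: 169 ⊕ 99 ⊕ 160 = 106.
P'2: 195 ⊕ 93 ⊕ 178 = 44.
P'3: 232 ⊕ 154 ⊕ 232 = 154.

P'1 = 106, P'2 = 44, P'3 = 154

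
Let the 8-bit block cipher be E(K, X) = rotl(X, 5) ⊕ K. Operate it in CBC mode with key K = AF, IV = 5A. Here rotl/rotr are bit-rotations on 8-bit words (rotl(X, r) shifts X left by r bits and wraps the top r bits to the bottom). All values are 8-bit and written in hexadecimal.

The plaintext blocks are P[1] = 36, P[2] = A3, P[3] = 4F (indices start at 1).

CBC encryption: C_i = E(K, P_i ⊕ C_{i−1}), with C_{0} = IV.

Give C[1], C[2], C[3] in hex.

C[1]: P[1] ⊕ 5A = 6C; E(K, 6C) = 22.
C[2]: P[2] ⊕ 22 = 81; E(K, 81) = 9F.
C[3]: P[3] ⊕ 9F = D0; E(K, D0) = B5.

C[1] = 22, C[2] = 9F, C[3] = B5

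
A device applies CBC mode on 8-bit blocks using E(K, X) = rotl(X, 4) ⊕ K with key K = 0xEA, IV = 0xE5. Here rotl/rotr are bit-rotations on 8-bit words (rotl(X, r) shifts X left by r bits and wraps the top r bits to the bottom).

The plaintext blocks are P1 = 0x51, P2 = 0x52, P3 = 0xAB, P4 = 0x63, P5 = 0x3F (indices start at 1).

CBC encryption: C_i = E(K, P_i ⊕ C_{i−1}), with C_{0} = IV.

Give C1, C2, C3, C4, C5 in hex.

C1: P1 ⊕ 0xE5 = 0xB4; E(K, 0xB4) = 0xA1.
C2: P2 ⊕ 0xA1 = 0xF3; E(K, 0xF3) = 0xD5.
C3: P3 ⊕ 0xD5 = 0x7E; E(K, 0x7E) = 0x0D.
C4: P4 ⊕ 0x0D = 0x6E; E(K, 0x6E) = 0x0C.
C5: P5 ⊕ 0x0C = 0x33; E(K, 0x33) = 0xD9.

C1 = 0xA1, C2 = 0xD5, C3 = 0x0D, C4 = 0x0C, C5 = 0xD9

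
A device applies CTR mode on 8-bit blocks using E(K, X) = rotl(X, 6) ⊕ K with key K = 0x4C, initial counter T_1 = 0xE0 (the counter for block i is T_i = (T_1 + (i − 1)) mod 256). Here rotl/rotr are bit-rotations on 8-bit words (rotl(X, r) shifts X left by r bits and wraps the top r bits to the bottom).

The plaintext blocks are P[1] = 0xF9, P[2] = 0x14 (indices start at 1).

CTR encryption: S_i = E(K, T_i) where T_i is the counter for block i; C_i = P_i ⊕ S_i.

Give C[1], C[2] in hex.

C[1] = 0x8D, C[2] = 0x20

C[1]: T = 0xE0, S = E(K, T) = 0x74; 0xF9 ⊕ 0x74 = 0x8D.
C[2]: T = 0xE1, S = E(K, T) = 0x34; 0x14 ⊕ 0x34 = 0x20.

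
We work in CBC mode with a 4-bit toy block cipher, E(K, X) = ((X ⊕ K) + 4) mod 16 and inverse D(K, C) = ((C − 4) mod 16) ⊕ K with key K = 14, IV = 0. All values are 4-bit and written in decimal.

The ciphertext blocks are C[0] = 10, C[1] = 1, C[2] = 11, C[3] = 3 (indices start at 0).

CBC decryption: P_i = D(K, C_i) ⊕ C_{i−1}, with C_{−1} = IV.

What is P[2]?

P[2] = 8

P[2]: D(K, 11) = 9; 9 ⊕ 1 = 8.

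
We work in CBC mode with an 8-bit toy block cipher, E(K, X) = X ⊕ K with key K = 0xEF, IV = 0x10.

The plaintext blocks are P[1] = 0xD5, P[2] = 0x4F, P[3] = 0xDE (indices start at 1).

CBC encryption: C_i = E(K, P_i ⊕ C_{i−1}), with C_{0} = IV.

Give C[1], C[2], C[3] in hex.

C[1]: P[1] ⊕ 0x10 = 0xC5; E(K, 0xC5) = 0x2A.
C[2]: P[2] ⊕ 0x2A = 0x65; E(K, 0x65) = 0x8A.
C[3]: P[3] ⊕ 0x8A = 0x54; E(K, 0x54) = 0xBB.

C[1] = 0x2A, C[2] = 0x8A, C[3] = 0xBB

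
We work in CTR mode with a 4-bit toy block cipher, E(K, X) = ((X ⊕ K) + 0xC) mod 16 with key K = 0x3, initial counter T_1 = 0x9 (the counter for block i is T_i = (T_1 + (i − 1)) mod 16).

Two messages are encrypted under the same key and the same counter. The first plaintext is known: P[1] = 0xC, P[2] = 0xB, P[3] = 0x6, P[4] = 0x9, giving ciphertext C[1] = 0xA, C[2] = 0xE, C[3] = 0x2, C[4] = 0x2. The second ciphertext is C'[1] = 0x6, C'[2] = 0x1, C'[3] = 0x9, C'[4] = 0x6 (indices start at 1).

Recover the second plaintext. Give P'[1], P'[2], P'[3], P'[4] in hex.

In CTR with a reused counter, both messages share the same keystream S_i, so C_i ⊕ C'_i = P_i ⊕ P'_i and thus P'_i = P_i ⊕ C_i ⊕ C'_i.
P'[1]: 0xC ⊕ 0xA ⊕ 0x6 = 0x0.
P'[2]: 0xB ⊕ 0xE ⊕ 0x1 = 0x4.
P'[3]: 0x6 ⊕ 0x2 ⊕ 0x9 = 0xD.
P'[4]: 0x9 ⊕ 0x2 ⊕ 0x6 = 0xD.

P'[1] = 0x0, P'[2] = 0x4, P'[3] = 0xD, P'[4] = 0xD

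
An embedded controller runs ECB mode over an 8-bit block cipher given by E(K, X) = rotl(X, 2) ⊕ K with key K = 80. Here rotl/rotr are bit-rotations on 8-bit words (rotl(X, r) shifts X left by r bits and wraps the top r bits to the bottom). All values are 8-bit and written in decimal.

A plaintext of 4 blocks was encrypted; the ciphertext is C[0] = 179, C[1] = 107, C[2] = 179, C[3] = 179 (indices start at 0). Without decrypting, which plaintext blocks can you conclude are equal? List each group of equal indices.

ECB encrypts each block independently with the same key, so equal ciphertext blocks imply equal plaintext blocks.
C[0] = C[2] = C[3] = 179, so P[0] = P[2] = P[3].

P[0] = P[2] = P[3]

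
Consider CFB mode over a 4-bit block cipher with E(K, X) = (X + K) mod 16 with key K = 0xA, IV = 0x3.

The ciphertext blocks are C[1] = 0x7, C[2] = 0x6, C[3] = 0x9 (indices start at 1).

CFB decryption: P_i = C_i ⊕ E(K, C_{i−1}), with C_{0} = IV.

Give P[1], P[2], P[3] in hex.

P[1]: E(K, 0x3) = 0xD; 0x7 ⊕ 0xD = 0xA.
P[2]: E(K, 0x7) = 0x1; 0x6 ⊕ 0x1 = 0x7.
P[3]: E(K, 0x6) = 0x0; 0x9 ⊕ 0x0 = 0x9.

P[1] = 0xA, P[2] = 0x7, P[3] = 0x9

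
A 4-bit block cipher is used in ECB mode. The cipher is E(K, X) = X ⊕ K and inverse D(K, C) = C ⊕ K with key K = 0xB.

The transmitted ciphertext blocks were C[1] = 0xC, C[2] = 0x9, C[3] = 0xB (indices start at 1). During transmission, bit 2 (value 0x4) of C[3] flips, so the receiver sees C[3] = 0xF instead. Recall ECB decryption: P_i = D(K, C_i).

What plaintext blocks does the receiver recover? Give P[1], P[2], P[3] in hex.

Only C[3] changed, to 0xF. In ECB, a change in C_i affects only P_i. Decrypting the received ciphertext:
P[1]: D(K, 0xC) = 0x7.
P[2]: D(K, 0x9) = 0x2.
P[3]: D(K, 0xF) = 0x4.
Blocks that differ from the original plaintext: P[3].

P[1] = 0x7, P[2] = 0x2, P[3] = 0x4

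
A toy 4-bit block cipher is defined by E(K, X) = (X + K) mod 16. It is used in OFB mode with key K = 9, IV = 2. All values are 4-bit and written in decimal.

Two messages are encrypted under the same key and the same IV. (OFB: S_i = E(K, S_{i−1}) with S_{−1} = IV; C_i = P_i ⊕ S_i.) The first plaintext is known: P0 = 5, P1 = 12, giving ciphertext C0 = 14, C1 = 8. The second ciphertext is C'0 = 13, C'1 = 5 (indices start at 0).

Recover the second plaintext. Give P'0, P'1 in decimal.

In OFB with a reused IV, both messages share the same keystream S_i, so C_i ⊕ C'_i = P_i ⊕ P'_i and thus P'_i = P_i ⊕ C_i ⊕ C'_i.
P'0: 5 ⊕ 14 ⊕ 13 = 6.
P'1: 12 ⊕ 8 ⊕ 5 = 1.

P'0 = 6, P'1 = 1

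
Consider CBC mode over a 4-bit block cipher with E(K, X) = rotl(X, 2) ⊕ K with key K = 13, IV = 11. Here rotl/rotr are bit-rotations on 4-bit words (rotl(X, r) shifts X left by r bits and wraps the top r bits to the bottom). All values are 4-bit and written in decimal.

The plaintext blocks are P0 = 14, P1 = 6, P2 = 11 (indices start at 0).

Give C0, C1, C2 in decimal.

C0 = 8, C1 = 6, C2 = 10

CBC encryption: C_i = E(K, P_i ⊕ C_{i−1}), with C_{−1} = IV.
C0: P0 ⊕ 11 = 5; E(K, 5) = 8.
C1: P1 ⊕ 8 = 14; E(K, 14) = 6.
C2: P2 ⊕ 6 = 13; E(K, 13) = 10.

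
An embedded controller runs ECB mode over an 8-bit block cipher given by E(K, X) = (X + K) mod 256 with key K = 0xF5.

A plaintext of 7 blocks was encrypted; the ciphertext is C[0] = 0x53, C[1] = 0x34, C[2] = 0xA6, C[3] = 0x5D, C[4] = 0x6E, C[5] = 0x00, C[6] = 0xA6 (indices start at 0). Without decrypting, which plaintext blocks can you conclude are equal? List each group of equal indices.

ECB encrypts each block independently with the same key, so equal ciphertext blocks imply equal plaintext blocks.
C[2] = C[6] = 0xA6, so P[2] = P[6].

P[2] = P[6]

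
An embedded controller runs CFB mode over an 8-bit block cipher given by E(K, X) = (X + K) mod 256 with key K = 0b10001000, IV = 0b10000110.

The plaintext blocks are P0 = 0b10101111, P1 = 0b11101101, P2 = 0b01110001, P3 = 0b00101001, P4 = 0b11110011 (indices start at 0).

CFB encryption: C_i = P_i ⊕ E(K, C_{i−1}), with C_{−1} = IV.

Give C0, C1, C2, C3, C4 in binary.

C0 = 0b10100001, C1 = 0b11000100, C2 = 0b00111101, C3 = 0b11101100, C4 = 0b10000111

C0: E(K, 0b10000110) = 0b00001110; 0b10101111 ⊕ 0b00001110 = 0b10100001.
C1: E(K, 0b10100001) = 0b00101001; 0b11101101 ⊕ 0b00101001 = 0b11000100.
C2: E(K, 0b11000100) = 0b01001100; 0b01110001 ⊕ 0b01001100 = 0b00111101.
C3: E(K, 0b00111101) = 0b11000101; 0b00101001 ⊕ 0b11000101 = 0b11101100.
C4: E(K, 0b11101100) = 0b01110100; 0b11110011 ⊕ 0b01110100 = 0b10000111.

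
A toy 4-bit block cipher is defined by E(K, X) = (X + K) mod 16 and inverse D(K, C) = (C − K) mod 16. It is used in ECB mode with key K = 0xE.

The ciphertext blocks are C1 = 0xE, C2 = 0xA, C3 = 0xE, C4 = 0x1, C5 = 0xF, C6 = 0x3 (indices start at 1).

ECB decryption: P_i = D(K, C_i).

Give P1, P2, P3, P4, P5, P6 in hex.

P1: D(K, 0xE) = 0x0.
P2: D(K, 0xA) = 0xC.
P3: D(K, 0xE) = 0x0.
P4: D(K, 0x1) = 0x3.
P5: D(K, 0xF) = 0x1.
P6: D(K, 0x3) = 0x5.

P1 = 0x0, P2 = 0xC, P3 = 0x0, P4 = 0x3, P5 = 0x1, P6 = 0x5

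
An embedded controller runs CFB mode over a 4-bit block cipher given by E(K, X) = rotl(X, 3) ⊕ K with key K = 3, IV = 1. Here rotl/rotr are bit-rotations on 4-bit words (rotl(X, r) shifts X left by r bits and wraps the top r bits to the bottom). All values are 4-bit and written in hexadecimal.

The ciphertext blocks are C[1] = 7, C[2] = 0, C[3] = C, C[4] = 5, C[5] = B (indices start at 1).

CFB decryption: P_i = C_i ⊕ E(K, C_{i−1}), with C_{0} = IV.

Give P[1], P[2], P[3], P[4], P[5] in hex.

P[1]: E(K, 1) = B; 7 ⊕ B = C.
P[2]: E(K, 7) = 8; 0 ⊕ 8 = 8.
P[3]: E(K, 0) = 3; C ⊕ 3 = F.
P[4]: E(K, C) = 5; 5 ⊕ 5 = 0.
P[5]: E(K, 5) = 9; B ⊕ 9 = 2.

P[1] = C, P[2] = 8, P[3] = F, P[4] = 0, P[5] = 2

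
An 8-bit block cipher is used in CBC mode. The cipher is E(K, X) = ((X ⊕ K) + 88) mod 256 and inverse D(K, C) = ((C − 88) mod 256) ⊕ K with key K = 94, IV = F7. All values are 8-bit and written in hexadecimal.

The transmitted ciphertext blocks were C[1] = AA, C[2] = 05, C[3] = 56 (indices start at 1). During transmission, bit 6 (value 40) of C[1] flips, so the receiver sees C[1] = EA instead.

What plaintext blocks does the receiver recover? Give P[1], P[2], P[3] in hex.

CBC decryption: P_i = D(K, C_i) ⊕ C_{i−1}, with C_{0} = IV.
Only C[1] changed, to EA. In CBC, a change in C_i garbles P_i and flips the same bit in P_{i+1}. Decrypting the received ciphertext:
P[1]: D(K, EA) = F6; F6 ⊕ F7 = 01.
P[2]: D(K, 05) = E9; E9 ⊕ EA = 03.
P[3]: D(K, 56) = 5A; 5A ⊕ 05 = 5F.
Blocks that differ from the original plaintext: P[1], P[2].

P[1] = 01, P[2] = 03, P[3] = 5F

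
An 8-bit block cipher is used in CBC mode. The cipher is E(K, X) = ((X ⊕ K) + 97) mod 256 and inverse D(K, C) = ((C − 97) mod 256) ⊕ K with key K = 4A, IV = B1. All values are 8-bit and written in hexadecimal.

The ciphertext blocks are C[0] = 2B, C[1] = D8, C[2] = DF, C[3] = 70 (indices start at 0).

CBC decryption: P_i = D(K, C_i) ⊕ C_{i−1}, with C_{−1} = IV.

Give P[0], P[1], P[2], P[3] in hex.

P[0]: D(K, 2B) = DE; DE ⊕ B1 = 6F.
P[1]: D(K, D8) = 0B; 0B ⊕ 2B = 20.
P[2]: D(K, DF) = 02; 02 ⊕ D8 = DA.
P[3]: D(K, 70) = 93; 93 ⊕ DF = 4C.

P[0] = 6F, P[1] = 20, P[2] = DA, P[3] = 4C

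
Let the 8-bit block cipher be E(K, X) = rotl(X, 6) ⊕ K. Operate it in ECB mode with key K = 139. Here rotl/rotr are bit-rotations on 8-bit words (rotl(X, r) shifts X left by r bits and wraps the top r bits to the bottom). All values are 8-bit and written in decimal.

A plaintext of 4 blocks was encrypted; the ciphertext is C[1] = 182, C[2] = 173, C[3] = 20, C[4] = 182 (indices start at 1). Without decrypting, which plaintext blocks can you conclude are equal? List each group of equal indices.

P[1] = P[4]

ECB encrypts each block independently with the same key, so equal ciphertext blocks imply equal plaintext blocks.
C[1] = C[4] = 182, so P[1] = P[4].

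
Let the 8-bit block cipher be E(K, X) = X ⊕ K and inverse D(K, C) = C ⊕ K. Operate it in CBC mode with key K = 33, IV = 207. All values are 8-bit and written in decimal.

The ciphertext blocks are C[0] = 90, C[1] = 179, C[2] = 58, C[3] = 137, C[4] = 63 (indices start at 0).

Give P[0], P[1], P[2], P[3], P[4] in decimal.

CBC decryption: P_i = D(K, C_i) ⊕ C_{i−1}, with C_{−1} = IV.
P[0]: D(K, 90) = 123; 123 ⊕ 207 = 180.
P[1]: D(K, 179) = 146; 146 ⊕ 90 = 200.
P[2]: D(K, 58) = 27; 27 ⊕ 179 = 168.
P[3]: D(K, 137) = 168; 168 ⊕ 58 = 146.
P[4]: D(K, 63) = 30; 30 ⊕ 137 = 151.

P[0] = 180, P[1] = 200, P[2] = 168, P[3] = 146, P[4] = 151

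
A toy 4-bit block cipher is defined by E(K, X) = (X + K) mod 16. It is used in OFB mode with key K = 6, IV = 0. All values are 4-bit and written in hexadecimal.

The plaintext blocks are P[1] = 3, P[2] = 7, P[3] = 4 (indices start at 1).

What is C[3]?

C[3] = 6

OFB encryption: S_i = E(K, S_{i−1}) with S_{0} = IV; C_i = P_i ⊕ S_i.
C[1]: S = E(K, 0) = 6; 3 ⊕ 6 = 5.
C[2]: S = E(K, 6) = C; 7 ⊕ C = B.
C[3]: S = E(K, C) = 2; 4 ⊕ 2 = 6.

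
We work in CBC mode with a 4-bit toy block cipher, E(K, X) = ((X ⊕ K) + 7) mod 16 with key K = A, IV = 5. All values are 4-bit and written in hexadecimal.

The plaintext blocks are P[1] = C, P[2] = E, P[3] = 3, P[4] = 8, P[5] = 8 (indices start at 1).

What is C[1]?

C[1] = A

CBC encryption: C_i = E(K, P_i ⊕ C_{i−1}), with C_{0} = IV.
C[1]: P[1] ⊕ 5 = 9; E(K, 9) = A.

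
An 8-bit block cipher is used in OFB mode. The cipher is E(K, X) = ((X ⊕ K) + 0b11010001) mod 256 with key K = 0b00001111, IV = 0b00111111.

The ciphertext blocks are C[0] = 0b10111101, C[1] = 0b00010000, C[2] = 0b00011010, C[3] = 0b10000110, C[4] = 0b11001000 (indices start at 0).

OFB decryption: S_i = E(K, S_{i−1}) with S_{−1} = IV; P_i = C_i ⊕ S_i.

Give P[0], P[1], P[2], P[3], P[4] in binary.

P[0] = 0b10111100, P[1] = 0b11001111, P[2] = 0b10111011, P[3] = 0b11111001, P[4] = 0b10001001

P[0]: S = E(K, 0b00111111) = 0b00000001; 0b10111101 ⊕ 0b00000001 = 0b10111100.
P[1]: S = E(K, 0b00000001) = 0b11011111; 0b00010000 ⊕ 0b11011111 = 0b11001111.
P[2]: S = E(K, 0b11011111) = 0b10100001; 0b00011010 ⊕ 0b10100001 = 0b10111011.
P[3]: S = E(K, 0b10100001) = 0b01111111; 0b10000110 ⊕ 0b01111111 = 0b11111001.
P[4]: S = E(K, 0b01111111) = 0b01000001; 0b11001000 ⊕ 0b01000001 = 0b10001001.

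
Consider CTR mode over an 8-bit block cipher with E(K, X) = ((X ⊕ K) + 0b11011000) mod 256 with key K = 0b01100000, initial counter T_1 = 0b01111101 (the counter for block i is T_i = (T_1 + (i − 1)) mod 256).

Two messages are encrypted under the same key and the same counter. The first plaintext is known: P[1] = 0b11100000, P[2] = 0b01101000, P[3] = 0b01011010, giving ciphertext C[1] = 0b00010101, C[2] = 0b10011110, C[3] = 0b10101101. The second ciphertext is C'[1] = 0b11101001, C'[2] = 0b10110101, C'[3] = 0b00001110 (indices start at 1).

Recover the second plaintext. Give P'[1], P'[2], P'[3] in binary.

P'[1] = 0b00011100, P'[2] = 0b01000011, P'[3] = 0b11111001

In CTR with a reused counter, both messages share the same keystream S_i, so C_i ⊕ C'_i = P_i ⊕ P'_i and thus P'_i = P_i ⊕ C_i ⊕ C'_i.
P'[1]: 0b11100000 ⊕ 0b00010101 ⊕ 0b11101001 = 0b00011100.
P'[2]: 0b01101000 ⊕ 0b10011110 ⊕ 0b10110101 = 0b01000011.
P'[3]: 0b01011010 ⊕ 0b10101101 ⊕ 0b00001110 = 0b11111001.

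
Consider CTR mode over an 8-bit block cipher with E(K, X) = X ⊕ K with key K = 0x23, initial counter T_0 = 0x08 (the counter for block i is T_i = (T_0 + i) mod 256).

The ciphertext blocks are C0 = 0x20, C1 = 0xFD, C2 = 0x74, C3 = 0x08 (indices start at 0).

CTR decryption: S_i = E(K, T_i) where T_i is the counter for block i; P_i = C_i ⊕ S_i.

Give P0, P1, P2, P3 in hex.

P0: T = 0x08, S = E(K, T) = 0x2B; 0x20 ⊕ 0x2B = 0x0B.
P1: T = 0x09, S = E(K, T) = 0x2A; 0xFD ⊕ 0x2A = 0xD7.
P2: T = 0x0A, S = E(K, T) = 0x29; 0x74 ⊕ 0x29 = 0x5D.
P3: T = 0x0B, S = E(K, T) = 0x28; 0x08 ⊕ 0x28 = 0x20.

P0 = 0x0B, P1 = 0xD7, P2 = 0x5D, P3 = 0x20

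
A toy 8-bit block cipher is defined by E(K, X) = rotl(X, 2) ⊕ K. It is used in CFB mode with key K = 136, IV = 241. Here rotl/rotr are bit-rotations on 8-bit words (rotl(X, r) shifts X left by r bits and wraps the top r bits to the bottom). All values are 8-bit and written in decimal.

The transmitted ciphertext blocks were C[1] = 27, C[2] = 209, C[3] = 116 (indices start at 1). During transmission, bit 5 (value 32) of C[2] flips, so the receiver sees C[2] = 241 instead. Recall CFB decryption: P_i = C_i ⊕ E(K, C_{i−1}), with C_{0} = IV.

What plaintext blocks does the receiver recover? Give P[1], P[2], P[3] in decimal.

P[1] = 84, P[2] = 21, P[3] = 59

Only C[2] changed, to 241. In CFB, a change in C_i flips the same bit in P_i and garbles P_{i+1}. Decrypting the received ciphertext:
P[1]: E(K, 241) = 79; 27 ⊕ 79 = 84.
P[2]: E(K, 27) = 228; 241 ⊕ 228 = 21.
P[3]: E(K, 241) = 79; 116 ⊕ 79 = 59.
Blocks that differ from the original plaintext: P[2], P[3].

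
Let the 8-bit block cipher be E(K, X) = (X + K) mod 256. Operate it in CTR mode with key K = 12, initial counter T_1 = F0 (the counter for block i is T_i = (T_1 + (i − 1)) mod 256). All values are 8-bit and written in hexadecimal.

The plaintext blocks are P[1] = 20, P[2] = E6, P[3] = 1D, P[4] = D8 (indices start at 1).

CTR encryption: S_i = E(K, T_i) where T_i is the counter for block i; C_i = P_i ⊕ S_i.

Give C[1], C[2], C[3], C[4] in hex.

C[1] = 22, C[2] = E5, C[3] = 19, C[4] = DD

C[1]: T = F0, S = E(K, T) = 02; 20 ⊕ 02 = 22.
C[2]: T = F1, S = E(K, T) = 03; E6 ⊕ 03 = E5.
C[3]: T = F2, S = E(K, T) = 04; 1D ⊕ 04 = 19.
C[4]: T = F3, S = E(K, T) = 05; D8 ⊕ 05 = DD.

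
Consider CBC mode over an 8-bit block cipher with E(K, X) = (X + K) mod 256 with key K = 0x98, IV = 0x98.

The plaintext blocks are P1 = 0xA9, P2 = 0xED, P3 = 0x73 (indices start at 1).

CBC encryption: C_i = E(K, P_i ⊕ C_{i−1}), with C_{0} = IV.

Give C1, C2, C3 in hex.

C1 = 0xC9, C2 = 0xBC, C3 = 0x67

C1: P1 ⊕ 0x98 = 0x31; E(K, 0x31) = 0xC9.
C2: P2 ⊕ 0xC9 = 0x24; E(K, 0x24) = 0xBC.
C3: P3 ⊕ 0xBC = 0xCF; E(K, 0xCF) = 0x67.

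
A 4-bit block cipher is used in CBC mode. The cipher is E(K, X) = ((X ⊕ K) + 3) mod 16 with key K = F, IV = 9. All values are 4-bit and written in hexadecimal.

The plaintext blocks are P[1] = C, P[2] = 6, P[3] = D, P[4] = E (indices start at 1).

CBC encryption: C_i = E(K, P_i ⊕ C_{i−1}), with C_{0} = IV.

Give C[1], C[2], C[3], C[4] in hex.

C[1]: P[1] ⊕ 9 = 5; E(K, 5) = D.
C[2]: P[2] ⊕ D = B; E(K, B) = 7.
C[3]: P[3] ⊕ 7 = A; E(K, A) = 8.
C[4]: P[4] ⊕ 8 = 6; E(K, 6) = C.

C[1] = D, C[2] = 7, C[3] = 8, C[4] = C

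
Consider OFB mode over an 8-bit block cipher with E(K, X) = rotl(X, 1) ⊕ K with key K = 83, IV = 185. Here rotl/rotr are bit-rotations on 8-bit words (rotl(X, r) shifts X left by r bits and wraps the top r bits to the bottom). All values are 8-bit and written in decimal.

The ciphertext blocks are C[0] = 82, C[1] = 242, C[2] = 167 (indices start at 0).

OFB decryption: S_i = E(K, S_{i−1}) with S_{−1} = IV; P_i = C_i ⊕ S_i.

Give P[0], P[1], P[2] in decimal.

P[0]: S = E(K, 185) = 32; 82 ⊕ 32 = 114.
P[1]: S = E(K, 32) = 19; 242 ⊕ 19 = 225.
P[2]: S = E(K, 19) = 117; 167 ⊕ 117 = 210.

P[0] = 114, P[1] = 225, P[2] = 210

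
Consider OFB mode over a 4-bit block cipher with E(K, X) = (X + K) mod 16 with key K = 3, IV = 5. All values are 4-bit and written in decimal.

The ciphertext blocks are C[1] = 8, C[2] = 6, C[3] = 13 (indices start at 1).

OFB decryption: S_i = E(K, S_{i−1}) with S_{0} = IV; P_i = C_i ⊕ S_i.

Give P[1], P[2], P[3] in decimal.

P[1]: S = E(K, 5) = 8; 8 ⊕ 8 = 0.
P[2]: S = E(K, 8) = 11; 6 ⊕ 11 = 13.
P[3]: S = E(K, 11) = 14; 13 ⊕ 14 = 3.

P[1] = 0, P[2] = 13, P[3] = 3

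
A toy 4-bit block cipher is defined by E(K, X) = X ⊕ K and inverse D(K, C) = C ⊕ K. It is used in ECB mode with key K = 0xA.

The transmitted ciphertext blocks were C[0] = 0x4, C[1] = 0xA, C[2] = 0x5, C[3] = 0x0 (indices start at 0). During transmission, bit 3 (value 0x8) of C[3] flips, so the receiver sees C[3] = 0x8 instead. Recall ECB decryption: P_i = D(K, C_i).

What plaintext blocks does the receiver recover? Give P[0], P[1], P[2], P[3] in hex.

P[0] = 0xE, P[1] = 0x0, P[2] = 0xF, P[3] = 0x2

Only C[3] changed, to 0x8. In ECB, a change in C_i affects only P_i. Decrypting the received ciphertext:
P[0]: D(K, 0x4) = 0xE.
P[1]: D(K, 0xA) = 0x0.
P[2]: D(K, 0x5) = 0xF.
P[3]: D(K, 0x8) = 0x2.
Blocks that differ from the original plaintext: P[3].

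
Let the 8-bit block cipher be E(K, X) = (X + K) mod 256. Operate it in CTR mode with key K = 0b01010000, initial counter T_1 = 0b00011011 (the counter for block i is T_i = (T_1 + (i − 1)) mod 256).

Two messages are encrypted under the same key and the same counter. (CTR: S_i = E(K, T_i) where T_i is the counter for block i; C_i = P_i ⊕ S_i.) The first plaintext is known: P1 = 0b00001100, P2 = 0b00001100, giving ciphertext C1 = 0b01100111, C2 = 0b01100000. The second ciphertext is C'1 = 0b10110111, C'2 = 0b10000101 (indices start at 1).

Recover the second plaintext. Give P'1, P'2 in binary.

In CTR with a reused counter, both messages share the same keystream S_i, so C_i ⊕ C'_i = P_i ⊕ P'_i and thus P'_i = P_i ⊕ C_i ⊕ C'_i.
P'1: 0b00001100 ⊕ 0b01100111 ⊕ 0b10110111 = 0b11011100.
P'2: 0b00001100 ⊕ 0b01100000 ⊕ 0b10000101 = 0b11101001.

P'1 = 0b11011100, P'2 = 0b11101001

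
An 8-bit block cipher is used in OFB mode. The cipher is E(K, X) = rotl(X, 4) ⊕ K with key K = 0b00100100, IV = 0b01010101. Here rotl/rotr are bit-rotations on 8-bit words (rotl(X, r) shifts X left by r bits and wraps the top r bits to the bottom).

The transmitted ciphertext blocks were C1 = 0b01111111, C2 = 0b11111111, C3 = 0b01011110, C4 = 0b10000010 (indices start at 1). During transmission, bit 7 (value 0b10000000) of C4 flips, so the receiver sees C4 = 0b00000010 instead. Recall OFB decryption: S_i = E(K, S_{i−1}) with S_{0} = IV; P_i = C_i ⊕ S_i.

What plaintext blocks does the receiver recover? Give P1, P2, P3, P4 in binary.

P1 = 0b00001110, P2 = 0b11001100, P3 = 0b01001001, P4 = 0b01010111

Only C4 changed, to 0b00000010. In OFB, a change in C_i flips the same bit in P_i only; the keystream is unaffected. Decrypting the received ciphertext:
P1: S = E(K, 0b01010101) = 0b01110001; 0b01111111 ⊕ 0b01110001 = 0b00001110.
P2: S = E(K, 0b01110001) = 0b00110011; 0b11111111 ⊕ 0b00110011 = 0b11001100.
P3: S = E(K, 0b00110011) = 0b00010111; 0b01011110 ⊕ 0b00010111 = 0b01001001.
P4: S = E(K, 0b00010111) = 0b01010101; 0b00000010 ⊕ 0b01010101 = 0b01010111.
Blocks that differ from the original plaintext: P4.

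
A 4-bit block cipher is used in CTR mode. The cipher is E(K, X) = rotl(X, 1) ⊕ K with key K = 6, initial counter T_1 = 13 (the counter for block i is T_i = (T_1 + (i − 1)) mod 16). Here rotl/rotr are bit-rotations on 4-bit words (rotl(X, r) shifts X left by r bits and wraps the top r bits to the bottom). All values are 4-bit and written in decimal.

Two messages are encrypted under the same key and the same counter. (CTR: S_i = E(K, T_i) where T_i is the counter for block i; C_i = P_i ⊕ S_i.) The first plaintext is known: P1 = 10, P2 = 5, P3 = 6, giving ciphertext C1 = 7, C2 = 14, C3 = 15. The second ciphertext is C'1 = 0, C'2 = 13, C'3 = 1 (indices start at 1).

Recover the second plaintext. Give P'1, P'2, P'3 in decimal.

In CTR with a reused counter, both messages share the same keystream S_i, so C_i ⊕ C'_i = P_i ⊕ P'_i and thus P'_i = P_i ⊕ C_i ⊕ C'_i.
P'1: 10 ⊕ 7 ⊕ 0 = 13.
P'2: 5 ⊕ 14 ⊕ 13 = 6.
P'3: 6 ⊕ 15 ⊕ 1 = 8.

P'1 = 13, P'2 = 6, P'3 = 8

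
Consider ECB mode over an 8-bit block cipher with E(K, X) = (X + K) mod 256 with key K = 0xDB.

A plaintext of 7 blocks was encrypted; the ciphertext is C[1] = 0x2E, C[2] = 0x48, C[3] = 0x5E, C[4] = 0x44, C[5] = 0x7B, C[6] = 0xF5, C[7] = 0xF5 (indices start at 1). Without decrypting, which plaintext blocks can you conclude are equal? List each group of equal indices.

P[6] = P[7]

ECB encrypts each block independently with the same key, so equal ciphertext blocks imply equal plaintext blocks.
C[6] = C[7] = 0xF5, so P[6] = P[7].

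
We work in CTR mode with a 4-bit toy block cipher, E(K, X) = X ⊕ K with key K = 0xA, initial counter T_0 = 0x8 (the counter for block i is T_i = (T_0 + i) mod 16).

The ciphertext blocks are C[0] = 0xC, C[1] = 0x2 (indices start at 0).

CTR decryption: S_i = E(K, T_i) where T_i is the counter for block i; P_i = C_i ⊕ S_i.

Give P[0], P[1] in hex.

P[0]: T = 0x8, S = E(K, T) = 0x2; 0xC ⊕ 0x2 = 0xE.
P[1]: T = 0x9, S = E(K, T) = 0x3; 0x2 ⊕ 0x3 = 0x1.

P[0] = 0xE, P[1] = 0x1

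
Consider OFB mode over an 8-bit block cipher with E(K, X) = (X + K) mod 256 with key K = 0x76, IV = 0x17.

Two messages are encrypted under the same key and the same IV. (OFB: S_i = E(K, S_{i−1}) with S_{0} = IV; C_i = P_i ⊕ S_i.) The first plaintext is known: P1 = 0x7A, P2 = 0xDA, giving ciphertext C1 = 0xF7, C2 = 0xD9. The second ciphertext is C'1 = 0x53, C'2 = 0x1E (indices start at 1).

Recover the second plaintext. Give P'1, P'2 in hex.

In OFB with a reused IV, both messages share the same keystream S_i, so C_i ⊕ C'_i = P_i ⊕ P'_i and thus P'_i = P_i ⊕ C_i ⊕ C'_i.
P'1: 0x7A ⊕ 0xF7 ⊕ 0x53 = 0xDE.
P'2: 0xDA ⊕ 0xD9 ⊕ 0x1E = 0x1D.

P'1 = 0xDE, P'2 = 0x1D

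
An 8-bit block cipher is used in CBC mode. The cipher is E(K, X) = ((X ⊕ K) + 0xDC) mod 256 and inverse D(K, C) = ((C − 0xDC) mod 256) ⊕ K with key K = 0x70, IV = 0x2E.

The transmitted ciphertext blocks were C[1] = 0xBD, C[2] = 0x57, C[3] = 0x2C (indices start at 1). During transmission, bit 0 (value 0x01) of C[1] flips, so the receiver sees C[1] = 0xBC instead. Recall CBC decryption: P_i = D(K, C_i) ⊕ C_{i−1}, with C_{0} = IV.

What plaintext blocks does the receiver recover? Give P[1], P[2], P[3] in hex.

Only C[1] changed, to 0xBC. In CBC, a change in C_i garbles P_i and flips the same bit in P_{i+1}. Decrypting the received ciphertext:
P[1]: D(K, 0xBC) = 0x90; 0x90 ⊕ 0x2E = 0xBE.
P[2]: D(K, 0x57) = 0x0B; 0x0B ⊕ 0xBC = 0xB7.
P[3]: D(K, 0x2C) = 0x20; 0x20 ⊕ 0x57 = 0x77.
Blocks that differ from the original plaintext: P[1], P[2].

P[1] = 0xBE, P[2] = 0xB7, P[3] = 0x77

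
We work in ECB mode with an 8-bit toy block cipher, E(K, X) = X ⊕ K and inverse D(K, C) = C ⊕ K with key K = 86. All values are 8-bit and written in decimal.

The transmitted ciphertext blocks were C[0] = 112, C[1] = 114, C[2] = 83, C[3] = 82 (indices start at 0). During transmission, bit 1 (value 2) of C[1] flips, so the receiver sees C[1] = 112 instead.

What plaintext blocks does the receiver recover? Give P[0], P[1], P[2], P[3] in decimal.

P[0] = 38, P[1] = 38, P[2] = 5, P[3] = 4

ECB decryption: P_i = D(K, C_i).
Only C[1] changed, to 112. In ECB, a change in C_i affects only P_i. Decrypting the received ciphertext:
P[0]: D(K, 112) = 38.
P[1]: D(K, 112) = 38.
P[2]: D(K, 83) = 5.
P[3]: D(K, 82) = 4.
Blocks that differ from the original plaintext: P[1].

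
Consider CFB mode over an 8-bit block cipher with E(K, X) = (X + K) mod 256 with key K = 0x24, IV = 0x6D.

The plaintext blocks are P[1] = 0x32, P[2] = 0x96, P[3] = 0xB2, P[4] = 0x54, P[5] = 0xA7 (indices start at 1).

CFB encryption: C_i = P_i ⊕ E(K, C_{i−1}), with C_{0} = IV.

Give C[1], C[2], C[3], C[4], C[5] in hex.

C[1] = 0xA3, C[2] = 0x51, C[3] = 0xC7, C[4] = 0xBF, C[5] = 0x44

C[1]: E(K, 0x6D) = 0x91; 0x32 ⊕ 0x91 = 0xA3.
C[2]: E(K, 0xA3) = 0xC7; 0x96 ⊕ 0xC7 = 0x51.
C[3]: E(K, 0x51) = 0x75; 0xB2 ⊕ 0x75 = 0xC7.
C[4]: E(K, 0xC7) = 0xEB; 0x54 ⊕ 0xEB = 0xBF.
C[5]: E(K, 0xBF) = 0xE3; 0xA7 ⊕ 0xE3 = 0x44.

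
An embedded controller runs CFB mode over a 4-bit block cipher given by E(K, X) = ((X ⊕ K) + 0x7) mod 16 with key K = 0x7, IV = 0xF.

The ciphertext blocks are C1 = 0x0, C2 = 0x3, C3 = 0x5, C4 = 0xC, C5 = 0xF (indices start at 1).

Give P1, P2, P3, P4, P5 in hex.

P1 = 0xF, P2 = 0xD, P3 = 0xE, P4 = 0x5, P5 = 0xD

CFB decryption: P_i = C_i ⊕ E(K, C_{i−1}), with C_{0} = IV.
P1: E(K, 0xF) = 0xF; 0x0 ⊕ 0xF = 0xF.
P2: E(K, 0x0) = 0xE; 0x3 ⊕ 0xE = 0xD.
P3: E(K, 0x3) = 0xB; 0x5 ⊕ 0xB = 0xE.
P4: E(K, 0x5) = 0x9; 0xC ⊕ 0x9 = 0x5.
P5: E(K, 0xC) = 0x2; 0xF ⊕ 0x2 = 0xD.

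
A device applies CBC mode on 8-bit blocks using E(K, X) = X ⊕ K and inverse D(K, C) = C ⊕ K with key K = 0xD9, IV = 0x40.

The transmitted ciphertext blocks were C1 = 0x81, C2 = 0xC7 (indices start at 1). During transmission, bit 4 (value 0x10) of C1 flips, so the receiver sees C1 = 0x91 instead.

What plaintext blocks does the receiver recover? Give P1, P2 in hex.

CBC decryption: P_i = D(K, C_i) ⊕ C_{i−1}, with C_{0} = IV.
Only C1 changed, to 0x91. In CBC, a change in C_i garbles P_i and flips the same bit in P_{i+1}. Decrypting the received ciphertext:
P1: D(K, 0x91) = 0x48; 0x48 ⊕ 0x40 = 0x08.
P2: D(K, 0xC7) = 0x1E; 0x1E ⊕ 0x91 = 0x8F.
Blocks that differ from the original plaintext: P1, P2.

P1 = 0x08, P2 = 0x8F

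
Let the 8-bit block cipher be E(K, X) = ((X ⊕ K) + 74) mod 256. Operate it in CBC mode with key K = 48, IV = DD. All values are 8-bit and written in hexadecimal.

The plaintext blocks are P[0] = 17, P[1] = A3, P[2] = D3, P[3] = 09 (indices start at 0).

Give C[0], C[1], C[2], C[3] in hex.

CBC encryption: C_i = E(K, P_i ⊕ C_{i−1}), with C_{−1} = IV.
C[0]: P[0] ⊕ DD = CA; E(K, CA) = F6.
C[1]: P[1] ⊕ F6 = 55; E(K, 55) = 91.
C[2]: P[2] ⊕ 91 = 42; E(K, 42) = 7E.
C[3]: P[3] ⊕ 7E = 77; E(K, 77) = B3.

C[0] = F6, C[1] = 91, C[2] = 7E, C[3] = B3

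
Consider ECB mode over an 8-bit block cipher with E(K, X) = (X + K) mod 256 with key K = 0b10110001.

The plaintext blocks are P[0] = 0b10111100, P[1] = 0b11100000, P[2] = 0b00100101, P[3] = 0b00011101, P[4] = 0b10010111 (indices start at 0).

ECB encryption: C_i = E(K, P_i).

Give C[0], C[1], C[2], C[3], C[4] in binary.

C[0] = 0b01101101, C[1] = 0b10010001, C[2] = 0b11010110, C[3] = 0b11001110, C[4] = 0b01001000

C[0]: E(K, 0b10111100) = 0b01101101.
C[1]: E(K, 0b11100000) = 0b10010001.
C[2]: E(K, 0b00100101) = 0b11010110.
C[3]: E(K, 0b00011101) = 0b11001110.
C[4]: E(K, 0b10010111) = 0b01001000.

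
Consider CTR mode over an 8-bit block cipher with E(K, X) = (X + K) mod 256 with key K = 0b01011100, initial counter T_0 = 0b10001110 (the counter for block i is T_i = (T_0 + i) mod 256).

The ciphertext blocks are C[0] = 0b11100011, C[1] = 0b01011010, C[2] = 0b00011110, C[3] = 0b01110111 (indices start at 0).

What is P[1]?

P[1] = 0b10110001

CTR decryption: S_i = E(K, T_i) where T_i is the counter for block i; P_i = C_i ⊕ S_i.
P[1]: T = 0b10001111, S = E(K, T) = 0b11101011; 0b01011010 ⊕ 0b11101011 = 0b10110001.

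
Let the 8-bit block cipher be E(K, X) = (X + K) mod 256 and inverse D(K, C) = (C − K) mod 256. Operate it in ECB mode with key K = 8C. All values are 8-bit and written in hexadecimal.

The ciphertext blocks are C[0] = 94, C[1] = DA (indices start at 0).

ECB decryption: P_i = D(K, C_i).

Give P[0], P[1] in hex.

P[0] = 08, P[1] = 4E

P[0]: D(K, 94) = 08.
P[1]: D(K, DA) = 4E.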